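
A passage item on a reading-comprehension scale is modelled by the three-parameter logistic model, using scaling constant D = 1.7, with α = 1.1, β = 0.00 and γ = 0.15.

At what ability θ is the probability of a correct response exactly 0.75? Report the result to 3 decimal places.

P(θ) = γ + (1 − γ) · 1 / (1 + exp(−D·α(θ − β)))
Remove guessing floor: (0.75 − 0.15)/(1 − 0.15) = 0.7059
logit = ln(0.7059/0.2941) = 0.8755
θ = β + logit/(1.7·α) = 0.00 + 0.8755/1.8700 = 0.4682

0.468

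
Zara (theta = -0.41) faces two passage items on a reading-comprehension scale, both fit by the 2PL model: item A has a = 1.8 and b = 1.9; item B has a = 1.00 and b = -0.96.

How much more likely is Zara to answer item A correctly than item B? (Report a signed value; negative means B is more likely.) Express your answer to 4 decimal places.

P(theta) = 1 / (1 + exp(−a(theta − b)))
P_A = 0.0154
P_B = 0.6341
P_A − P_B = -0.6187

-0.6187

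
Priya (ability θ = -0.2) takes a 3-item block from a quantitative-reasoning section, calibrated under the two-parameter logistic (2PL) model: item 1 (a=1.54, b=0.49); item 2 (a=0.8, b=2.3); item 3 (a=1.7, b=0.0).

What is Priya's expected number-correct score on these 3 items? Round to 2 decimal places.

0.79

P(θ) = 1 / (1 + exp(−a(θ − b)))
P_1 = 1/(1+e^{1.0626}) = 0.2568
P_2 = 1/(1+e^{2.0000}) = 0.1192
P_3 = 1/(1+e^{0.3400}) = 0.4158
E[score] = 0.2568 + 0.1192 + 0.4158 = 0.7918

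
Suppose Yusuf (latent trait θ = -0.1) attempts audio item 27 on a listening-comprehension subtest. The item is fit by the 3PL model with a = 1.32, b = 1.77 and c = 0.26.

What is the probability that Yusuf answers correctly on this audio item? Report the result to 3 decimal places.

P(θ) = c + (1 − c) · 1 / (1 + exp(−a(θ − b)))
Exponent: 1.32 × (-0.1 − 1.77) = -2.4684
1/(1 + e^{2.4684}) = 0.0781
P = 0.26 + 0.74 × 0.0781 = 0.3178

0.318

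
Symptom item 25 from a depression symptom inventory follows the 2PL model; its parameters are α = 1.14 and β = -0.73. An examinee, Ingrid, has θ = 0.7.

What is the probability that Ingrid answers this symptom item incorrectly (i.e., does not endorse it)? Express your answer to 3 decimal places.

0.164

P(θ) = 1 / (1 + exp(−α(θ − β)))
Exponent: 1.14 × (0.7 − (-0.73)) = 1.6302
1/(1 + e^{-1.6302}) = 0.8362
P(incorrect) = 1 − 0.8362 = 0.1638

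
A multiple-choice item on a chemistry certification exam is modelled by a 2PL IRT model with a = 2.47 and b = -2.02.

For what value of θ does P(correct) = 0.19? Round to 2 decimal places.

P(θ) = 1 / (1 + exp(−a(θ − b)))
logit = ln(0.1900/0.8100) = -1.4500
θ = b + logit/(a) = -2.02 + (-1.4500)/2.4700 = -2.6070

-2.61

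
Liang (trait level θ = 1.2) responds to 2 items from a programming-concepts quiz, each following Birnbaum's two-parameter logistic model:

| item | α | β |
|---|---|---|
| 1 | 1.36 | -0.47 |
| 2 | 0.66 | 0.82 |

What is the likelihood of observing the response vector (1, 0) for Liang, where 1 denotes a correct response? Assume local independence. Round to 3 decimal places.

P(θ) = 1 / (1 + exp(−α(θ − β)))
P_1 = 1/(1+e^{-2.2712}) = 0.9065
P_2 = 1/(1+e^{-0.2508}) = 0.5624
L = P_1 × (1−P_2) = 0.9065 × 0.4376 = 0.39669

0.397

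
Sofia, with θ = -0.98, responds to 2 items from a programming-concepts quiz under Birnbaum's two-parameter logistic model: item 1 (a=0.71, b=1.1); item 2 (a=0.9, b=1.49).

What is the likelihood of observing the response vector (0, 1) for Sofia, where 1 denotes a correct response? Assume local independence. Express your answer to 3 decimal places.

P(θ) = 1 / (1 + exp(−a(θ − b)))
P_1 = 1/(1+e^{1.4768}) = 0.1859
P_2 = 1/(1+e^{2.2230}) = 0.0977
L = (1−P_1) × P_2 = 0.8141 × 0.0977 = 0.07954

0.080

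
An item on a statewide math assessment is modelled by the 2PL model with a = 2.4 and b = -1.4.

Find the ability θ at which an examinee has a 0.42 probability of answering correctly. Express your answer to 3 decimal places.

-1.534

P(θ) = 1 / (1 + exp(−a(θ − b)))
logit = ln(0.4200/0.5800) = -0.3228
θ = b + logit/(a) = -1.4 + (-0.3228)/2.4000 = -1.5345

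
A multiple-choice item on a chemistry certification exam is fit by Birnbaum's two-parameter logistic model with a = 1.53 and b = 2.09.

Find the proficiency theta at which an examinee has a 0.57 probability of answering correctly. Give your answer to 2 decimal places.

2.27

P(theta) = 1 / (1 + exp(−a(theta − b)))
logit = ln(0.5700/0.4300) = 0.2819
theta = b + logit/(a) = 2.09 + 0.2819/1.5300 = 2.2742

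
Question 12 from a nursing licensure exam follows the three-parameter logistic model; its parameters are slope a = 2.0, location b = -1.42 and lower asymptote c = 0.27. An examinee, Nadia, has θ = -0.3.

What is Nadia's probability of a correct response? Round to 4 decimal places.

0.9298

P(θ) = c + (1 − c) · 1 / (1 + exp(−a(θ − b)))
Exponent: 2.0 × (-0.3 − (-1.42)) = 2.2400
1/(1 + e^{-2.2400}) = 0.9038
P = 0.27 + 0.73 × 0.9038 = 0.9298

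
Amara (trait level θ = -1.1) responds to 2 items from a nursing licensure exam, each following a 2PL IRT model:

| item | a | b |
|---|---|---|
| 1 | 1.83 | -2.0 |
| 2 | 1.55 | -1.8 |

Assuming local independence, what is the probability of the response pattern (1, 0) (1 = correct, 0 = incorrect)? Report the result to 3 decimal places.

P(θ) = 1 / (1 + exp(−a(θ − b)))
P_1 = 1/(1+e^{-1.6470}) = 0.8385
P_2 = 1/(1+e^{-1.0850}) = 0.7474
L = P_1 × (1−P_2) = 0.8385 × 0.2526 = 0.21177

0.212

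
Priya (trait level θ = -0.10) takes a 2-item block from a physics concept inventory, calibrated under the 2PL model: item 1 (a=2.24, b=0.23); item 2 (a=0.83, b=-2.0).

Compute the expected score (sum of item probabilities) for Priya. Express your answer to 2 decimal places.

1.15

P(θ) = 1 / (1 + exp(−a(θ − b)))
P_1 = 1/(1+e^{0.7392}) = 0.3232
P_2 = 1/(1+e^{-1.5770}) = 0.8288
E[score] = 0.3232 + 0.8288 = 1.1520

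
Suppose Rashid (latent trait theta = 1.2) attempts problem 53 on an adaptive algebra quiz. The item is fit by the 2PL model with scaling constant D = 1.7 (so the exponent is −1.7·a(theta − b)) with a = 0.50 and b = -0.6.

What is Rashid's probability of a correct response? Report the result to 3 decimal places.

0.822

P(theta) = 1 / (1 + exp(−D·a(theta − b)))
Exponent: 1.7 × 0.50 × (1.2 − (-0.6)) = 1.5300
1/(1 + e^{-1.5300}) = 0.8220
P = 0.8220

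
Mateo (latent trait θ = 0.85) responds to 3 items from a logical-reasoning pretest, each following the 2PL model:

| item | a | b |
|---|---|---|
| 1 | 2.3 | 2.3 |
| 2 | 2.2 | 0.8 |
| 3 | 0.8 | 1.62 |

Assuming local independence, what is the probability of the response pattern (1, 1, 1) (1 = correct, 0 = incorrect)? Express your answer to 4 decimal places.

0.0064

P(θ) = 1 / (1 + exp(−a(θ − b)))
P_1 = 1/(1+e^{3.3350}) = 0.0344
P_2 = 1/(1+e^{-0.1100}) = 0.5275
P_3 = 1/(1+e^{0.6160}) = 0.3507
L = P_1 × P_2 × P_3 = 0.0344 × 0.5275 × 0.3507 = 0.00636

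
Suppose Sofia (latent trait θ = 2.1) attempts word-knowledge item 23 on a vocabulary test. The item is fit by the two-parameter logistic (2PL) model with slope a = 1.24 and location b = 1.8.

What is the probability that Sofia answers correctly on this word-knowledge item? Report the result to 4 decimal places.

P(θ) = 1 / (1 + exp(−a(θ − b)))
Exponent: 1.24 × (2.1 − 1.8) = 0.3720
1/(1 + e^{-0.3720}) = 0.5919

0.5919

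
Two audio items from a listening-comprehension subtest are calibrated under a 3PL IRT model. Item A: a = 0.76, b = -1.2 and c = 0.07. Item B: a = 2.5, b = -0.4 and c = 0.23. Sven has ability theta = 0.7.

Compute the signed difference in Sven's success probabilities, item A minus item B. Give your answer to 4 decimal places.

-0.1313

P(theta) = c + (1 − c) · 1 / (1 + exp(−a(theta − b)))
P_A = 0.8224
P_B = 0.9537
P_A − P_B = -0.1313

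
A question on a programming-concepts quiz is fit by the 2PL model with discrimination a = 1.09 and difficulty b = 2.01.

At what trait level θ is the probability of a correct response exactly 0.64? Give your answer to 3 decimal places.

2.538

P(θ) = 1 / (1 + exp(−a(θ − b)))
logit = ln(0.6400/0.3600) = 0.5754
θ = b + logit/(a) = 2.01 + 0.5754/1.0900 = 2.5379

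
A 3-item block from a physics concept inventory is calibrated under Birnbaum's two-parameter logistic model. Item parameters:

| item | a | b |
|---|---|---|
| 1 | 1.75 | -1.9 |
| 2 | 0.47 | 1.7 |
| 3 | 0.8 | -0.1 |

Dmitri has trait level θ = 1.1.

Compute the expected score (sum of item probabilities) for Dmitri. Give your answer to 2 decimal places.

P(θ) = 1 / (1 + exp(−a(θ − b)))
P_1 = 1/(1+e^{-5.2500}) = 0.9948
P_2 = 1/(1+e^{0.2820}) = 0.4300
P_3 = 1/(1+e^{-0.9600}) = 0.7231
E[score] = 0.9948 + 0.4300 + 0.7231 = 2.1479

2.15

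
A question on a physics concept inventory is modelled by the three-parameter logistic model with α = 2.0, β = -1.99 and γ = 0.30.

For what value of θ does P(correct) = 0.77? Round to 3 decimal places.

P(θ) = γ + (1 − γ) · 1 / (1 + exp(−α(θ − β)))
Remove guessing floor: (0.77 − 0.30)/(1 − 0.30) = 0.6714
logit = ln(0.6714/0.3286) = 0.7147
θ = β + logit/(α) = -1.99 + 0.7147/2.0000 = -1.6327

-1.633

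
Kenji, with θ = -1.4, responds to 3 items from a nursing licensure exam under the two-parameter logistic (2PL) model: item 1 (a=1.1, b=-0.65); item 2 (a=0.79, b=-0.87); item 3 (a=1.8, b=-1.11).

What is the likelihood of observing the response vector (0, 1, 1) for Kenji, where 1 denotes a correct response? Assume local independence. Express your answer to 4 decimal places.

P(θ) = 1 / (1 + exp(−a(θ − b)))
P_1 = 1/(1+e^{0.8250}) = 0.3047
P_2 = 1/(1+e^{0.4187}) = 0.3968
P_3 = 1/(1+e^{0.5220}) = 0.3724
L = (1−P_1) × P_2 × P_3 = 0.6953 × 0.3968 × 0.3724 = 0.10275

0.1027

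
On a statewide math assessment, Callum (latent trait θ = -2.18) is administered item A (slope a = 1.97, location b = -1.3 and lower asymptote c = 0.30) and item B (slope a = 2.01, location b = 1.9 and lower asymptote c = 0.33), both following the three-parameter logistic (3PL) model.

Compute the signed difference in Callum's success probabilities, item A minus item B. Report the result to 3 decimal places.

0.075

P(θ) = c + (1 − c) · 1 / (1 + exp(−a(θ − b)))
P_A = 0.4051
P_B = 0.3302
P_A − P_B = 0.0749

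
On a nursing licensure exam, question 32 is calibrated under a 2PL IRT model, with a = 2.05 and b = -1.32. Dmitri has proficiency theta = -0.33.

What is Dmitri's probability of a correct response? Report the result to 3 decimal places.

P(theta) = 1 / (1 + exp(−a(theta − b)))
Exponent: 2.05 × (-0.33 − (-1.32)) = 2.0295
1/(1 + e^{-2.0295}) = 0.8839

0.884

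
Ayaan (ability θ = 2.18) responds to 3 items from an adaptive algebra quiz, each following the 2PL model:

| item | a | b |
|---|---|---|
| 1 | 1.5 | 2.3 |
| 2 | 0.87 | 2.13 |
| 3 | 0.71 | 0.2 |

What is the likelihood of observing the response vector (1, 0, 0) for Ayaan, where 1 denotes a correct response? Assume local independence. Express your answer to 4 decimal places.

0.0438

P(θ) = 1 / (1 + exp(−a(θ − b)))
P_1 = 1/(1+e^{0.1800}) = 0.4551
P_2 = 1/(1+e^{-0.0435}) = 0.5109
P_3 = 1/(1+e^{-1.4058}) = 0.8031
L = P_1 × (1−P_2) × (1−P_3) = 0.4551 × 0.4891 × 0.1969 = 0.04383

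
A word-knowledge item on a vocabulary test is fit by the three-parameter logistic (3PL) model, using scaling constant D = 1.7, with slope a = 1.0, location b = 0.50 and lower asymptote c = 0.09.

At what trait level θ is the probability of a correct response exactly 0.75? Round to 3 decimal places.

P(θ) = c + (1 − c) · 1 / (1 + exp(−D·a(θ − b)))
Remove guessing floor: (0.75 − 0.09)/(1 − 0.09) = 0.7253
logit = ln(0.7253/0.2747) = 0.9708
θ = b + logit/(1.7·a) = 0.50 + 0.9708/1.7000 = 1.0710

1.071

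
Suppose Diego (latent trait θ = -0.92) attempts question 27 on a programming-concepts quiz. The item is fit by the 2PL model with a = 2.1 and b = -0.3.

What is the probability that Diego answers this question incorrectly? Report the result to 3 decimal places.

P(θ) = 1 / (1 + exp(−a(θ − b)))
Exponent: 2.1 × (-0.92 − (-0.3)) = -1.3020
1/(1 + e^{1.3020}) = 0.2138
P(incorrect) = 1 − 0.2138 = 0.7862

0.786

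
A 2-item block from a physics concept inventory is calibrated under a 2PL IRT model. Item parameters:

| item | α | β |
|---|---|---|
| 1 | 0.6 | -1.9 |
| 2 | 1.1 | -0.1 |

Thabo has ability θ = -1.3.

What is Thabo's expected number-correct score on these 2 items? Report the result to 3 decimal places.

P(θ) = 1 / (1 + exp(−α(θ − β)))
P_1 = 1/(1+e^{-0.3600}) = 0.5890
P_2 = 1/(1+e^{1.3200}) = 0.2108
E[score] = 0.5890 + 0.2108 = 0.7999

0.800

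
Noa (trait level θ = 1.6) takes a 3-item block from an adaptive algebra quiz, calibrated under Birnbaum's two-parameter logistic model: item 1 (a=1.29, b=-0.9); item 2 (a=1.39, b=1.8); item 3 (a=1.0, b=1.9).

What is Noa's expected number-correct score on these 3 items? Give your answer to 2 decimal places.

P(θ) = 1 / (1 + exp(−a(θ − b)))
P_1 = 1/(1+e^{-3.2250}) = 0.9618
P_2 = 1/(1+e^{0.2780}) = 0.4309
P_3 = 1/(1+e^{0.3000}) = 0.4256
E[score] = 0.9618 + 0.4309 + 0.4256 = 1.8183

1.82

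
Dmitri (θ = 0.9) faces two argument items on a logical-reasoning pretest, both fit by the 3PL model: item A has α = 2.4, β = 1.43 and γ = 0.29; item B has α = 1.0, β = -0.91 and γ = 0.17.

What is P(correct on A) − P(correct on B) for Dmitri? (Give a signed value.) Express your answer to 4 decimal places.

P(θ) = γ + (1 − γ) · 1 / (1 + exp(−α(θ − β)))
P_A = 0.4454
P_B = 0.8833
P_A − P_B = -0.4378

-0.4378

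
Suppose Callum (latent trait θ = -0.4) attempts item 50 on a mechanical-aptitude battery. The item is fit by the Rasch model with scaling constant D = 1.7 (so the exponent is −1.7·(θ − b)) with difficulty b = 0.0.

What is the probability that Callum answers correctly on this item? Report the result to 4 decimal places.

0.3363

P(θ) = 1 / (1 + exp(−D·(θ − b)))
Exponent: 1.7 × (-0.4 − 0.0) = -0.6800
1/(1 + e^{0.6800}) = 0.3363
P = 0.3363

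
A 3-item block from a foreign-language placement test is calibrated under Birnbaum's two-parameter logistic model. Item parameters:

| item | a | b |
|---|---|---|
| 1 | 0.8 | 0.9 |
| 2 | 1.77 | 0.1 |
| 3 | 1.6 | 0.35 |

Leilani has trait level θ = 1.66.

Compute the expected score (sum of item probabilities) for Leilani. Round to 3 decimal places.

2.479

P(θ) = 1 / (1 + exp(−a(θ − b)))
P_1 = 1/(1+e^{-0.6080}) = 0.6475
P_2 = 1/(1+e^{-2.7612}) = 0.9405
P_3 = 1/(1+e^{-2.0960}) = 0.8905
E[score] = 0.6475 + 0.9405 + 0.8905 = 2.4785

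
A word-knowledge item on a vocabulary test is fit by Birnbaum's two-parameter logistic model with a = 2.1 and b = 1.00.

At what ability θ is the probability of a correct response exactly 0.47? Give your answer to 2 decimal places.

0.94

P(θ) = 1 / (1 + exp(−a(θ − b)))
logit = ln(0.4700/0.5300) = -0.1201
θ = b + logit/(a) = 1.00 + (-0.1201)/2.1000 = 0.9428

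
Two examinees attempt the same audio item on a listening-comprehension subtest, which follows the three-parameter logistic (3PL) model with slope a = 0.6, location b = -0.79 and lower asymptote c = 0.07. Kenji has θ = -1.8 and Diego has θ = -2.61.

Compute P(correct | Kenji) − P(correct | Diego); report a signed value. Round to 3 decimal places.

P(θ) = c + (1 − c) · 1 / (1 + exp(−a(θ − b)))
P(Kenji) = 0.3983  [exponent -0.6060]
P(Diego) = 0.3037  [exponent -1.0920]
Difference = 0.3983 − 0.3037 = 0.0946

0.095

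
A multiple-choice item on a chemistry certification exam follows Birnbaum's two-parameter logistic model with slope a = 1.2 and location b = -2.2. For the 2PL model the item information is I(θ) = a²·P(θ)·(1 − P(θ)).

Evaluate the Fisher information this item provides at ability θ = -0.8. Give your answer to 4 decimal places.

P = 1/(1+e^{-1.6800}) = 0.8429
P(1−P) = 0.8429 × 0.1571 = 0.1324
I = a² × P(1−P) = 1.2² × 0.1324 = 0.19068

0.1907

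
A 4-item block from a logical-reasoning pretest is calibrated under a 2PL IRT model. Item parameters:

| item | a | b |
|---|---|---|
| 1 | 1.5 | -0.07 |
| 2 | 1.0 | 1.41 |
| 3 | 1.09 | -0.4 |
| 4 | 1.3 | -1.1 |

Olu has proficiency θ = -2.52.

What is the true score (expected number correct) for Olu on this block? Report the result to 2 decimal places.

P(θ) = 1 / (1 + exp(−a(θ − b)))
P_1 = 1/(1+e^{3.6750}) = 0.0247
P_2 = 1/(1+e^{3.9300}) = 0.0193
P_3 = 1/(1+e^{2.3108}) = 0.0902
P_4 = 1/(1+e^{1.8460}) = 0.1363
E[score] = 0.0247 + 0.0193 + 0.0902 + 0.1363 = 0.2706

0.27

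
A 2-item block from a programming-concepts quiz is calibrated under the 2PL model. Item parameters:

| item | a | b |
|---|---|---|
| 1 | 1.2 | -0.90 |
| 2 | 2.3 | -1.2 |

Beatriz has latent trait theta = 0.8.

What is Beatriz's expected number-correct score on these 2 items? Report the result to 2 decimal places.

P(theta) = 1 / (1 + exp(−a(theta − b)))
P_1 = 1/(1+e^{-2.0400}) = 0.8849
P_2 = 1/(1+e^{-4.6000}) = 0.9900
E[score] = 0.8849 + 0.9900 = 1.8750

1.87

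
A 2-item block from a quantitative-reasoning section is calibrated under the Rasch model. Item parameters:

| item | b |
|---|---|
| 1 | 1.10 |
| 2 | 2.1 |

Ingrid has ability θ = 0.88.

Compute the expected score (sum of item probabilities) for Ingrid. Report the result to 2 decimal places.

P(θ) = 1 / (1 + exp(−(θ − b)))
P_1 = 1/(1+e^{0.2200}) = 0.4452
P_2 = 1/(1+e^{1.2200}) = 0.2279
E[score] = 0.4452 + 0.2279 = 0.6732

0.67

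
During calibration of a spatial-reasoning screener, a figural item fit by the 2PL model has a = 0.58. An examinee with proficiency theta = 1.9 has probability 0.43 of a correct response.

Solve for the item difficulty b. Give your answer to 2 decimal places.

P(theta) = 1 / (1 + exp(−a(theta − b)))
logit(0.43) = ln(0.43/0.57) = -0.2819
b = theta − logit/(a) = 1.9 − (-0.2819)/0.5800 = 2.3860

2.39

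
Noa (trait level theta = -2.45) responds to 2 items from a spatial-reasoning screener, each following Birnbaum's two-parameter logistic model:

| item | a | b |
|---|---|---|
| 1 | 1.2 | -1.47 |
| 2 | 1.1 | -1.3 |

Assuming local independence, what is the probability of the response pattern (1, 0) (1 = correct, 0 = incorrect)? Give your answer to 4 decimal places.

P(theta) = 1 / (1 + exp(−a(theta − b)))
P_1 = 1/(1+e^{1.1760}) = 0.2358
P_2 = 1/(1+e^{1.2650}) = 0.2201
L = P_1 × (1−P_2) = 0.2358 × 0.7799 = 0.18388

0.1839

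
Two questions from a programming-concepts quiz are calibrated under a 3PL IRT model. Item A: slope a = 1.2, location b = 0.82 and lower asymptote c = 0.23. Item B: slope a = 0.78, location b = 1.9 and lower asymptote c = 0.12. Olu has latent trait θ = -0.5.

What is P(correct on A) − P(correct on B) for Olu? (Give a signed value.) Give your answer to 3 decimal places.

P(θ) = c + (1 − c) · 1 / (1 + exp(−a(θ − b)))
P_A = 0.3611
P_B = 0.2373
P_A − P_B = 0.1238

0.124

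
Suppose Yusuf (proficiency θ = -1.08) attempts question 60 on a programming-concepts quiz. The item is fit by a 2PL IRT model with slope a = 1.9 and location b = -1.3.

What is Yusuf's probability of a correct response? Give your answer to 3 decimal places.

0.603

P(θ) = 1 / (1 + exp(−a(θ − b)))
Exponent: 1.9 × (-1.08 − (-1.3)) = 0.4180
1/(1 + e^{-0.4180}) = 0.6030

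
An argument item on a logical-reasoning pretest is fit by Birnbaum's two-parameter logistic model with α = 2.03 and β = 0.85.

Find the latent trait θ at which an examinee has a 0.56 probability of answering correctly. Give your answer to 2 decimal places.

0.97

P(θ) = 1 / (1 + exp(−α(θ − β)))
logit = ln(0.5600/0.4400) = 0.2412
θ = β + logit/(α) = 0.85 + 0.2412/2.0300 = 0.9688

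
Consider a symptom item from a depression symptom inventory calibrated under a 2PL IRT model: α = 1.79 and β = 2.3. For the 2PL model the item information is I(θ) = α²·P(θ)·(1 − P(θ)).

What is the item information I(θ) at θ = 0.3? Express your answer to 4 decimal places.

0.0845

P = 1/(1+e^{3.5800}) = 0.0271
P(1−P) = 0.0271 × 0.9729 = 0.0264
I = α² × P(1−P) = 1.79² × 0.0264 = 0.08454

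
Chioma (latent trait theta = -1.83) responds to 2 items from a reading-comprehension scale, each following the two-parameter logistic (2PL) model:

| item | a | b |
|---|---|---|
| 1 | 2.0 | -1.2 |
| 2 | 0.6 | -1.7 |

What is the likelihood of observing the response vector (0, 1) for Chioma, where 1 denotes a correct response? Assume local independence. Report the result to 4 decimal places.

0.3743

P(theta) = 1 / (1 + exp(−a(theta − b)))
P_1 = 1/(1+e^{1.2600}) = 0.2210
P_2 = 1/(1+e^{0.0780}) = 0.4805
L = (1−P_1) × P_2 = 0.7790 × 0.4805 = 0.37433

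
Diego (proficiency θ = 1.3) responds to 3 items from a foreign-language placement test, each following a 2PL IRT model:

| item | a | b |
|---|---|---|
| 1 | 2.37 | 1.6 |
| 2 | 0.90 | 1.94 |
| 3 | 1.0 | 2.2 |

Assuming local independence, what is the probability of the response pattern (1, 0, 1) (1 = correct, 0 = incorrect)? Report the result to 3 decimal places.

P(θ) = 1 / (1 + exp(−a(θ − b)))
P_1 = 1/(1+e^{0.7110}) = 0.3294
P_2 = 1/(1+e^{0.5760}) = 0.3599
P_3 = 1/(1+e^{0.9000}) = 0.2891
L = P_1 × (1−P_2) × P_3 = 0.3294 × 0.6401 × 0.2891 = 0.06095

0.061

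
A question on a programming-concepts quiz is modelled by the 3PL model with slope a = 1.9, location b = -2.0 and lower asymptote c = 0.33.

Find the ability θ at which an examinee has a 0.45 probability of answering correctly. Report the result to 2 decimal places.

P(θ) = c + (1 − c) · 1 / (1 + exp(−a(θ − b)))
Remove guessing floor: (0.45 − 0.33)/(1 − 0.33) = 0.1791
logit = ln(0.1791/0.8209) = -1.5224
θ = b + logit/(a) = -2.0 + (-1.5224)/1.9000 = -2.8013

-2.80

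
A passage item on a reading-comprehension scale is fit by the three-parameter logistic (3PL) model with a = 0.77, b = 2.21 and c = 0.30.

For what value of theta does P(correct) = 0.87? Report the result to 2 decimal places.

4.13

P(theta) = c + (1 − c) · 1 / (1 + exp(−a(theta − b)))
Remove guessing floor: (0.87 − 0.30)/(1 − 0.30) = 0.8143
logit = ln(0.8143/0.1857) = 1.4781
theta = b + logit/(a) = 2.21 + 1.4781/0.7700 = 4.1296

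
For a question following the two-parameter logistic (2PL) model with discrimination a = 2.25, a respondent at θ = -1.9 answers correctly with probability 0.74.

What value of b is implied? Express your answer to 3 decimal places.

P(θ) = 1 / (1 + exp(−a(θ − b)))
logit(0.74) = ln(0.74/0.26) = 1.0460
b = θ − logit/(a) = -1.9 − 1.0460/2.2500 = -2.3649

-2.365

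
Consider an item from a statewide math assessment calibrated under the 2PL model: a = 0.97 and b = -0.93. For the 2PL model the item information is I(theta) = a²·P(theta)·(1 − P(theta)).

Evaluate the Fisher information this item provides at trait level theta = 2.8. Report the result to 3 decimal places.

0.024

P = 1/(1+e^{-3.6181}) = 0.9739
P(1−P) = 0.9739 × 0.0261 = 0.0254
I = a² × P(1−P) = 0.97² × 0.0254 = 0.02395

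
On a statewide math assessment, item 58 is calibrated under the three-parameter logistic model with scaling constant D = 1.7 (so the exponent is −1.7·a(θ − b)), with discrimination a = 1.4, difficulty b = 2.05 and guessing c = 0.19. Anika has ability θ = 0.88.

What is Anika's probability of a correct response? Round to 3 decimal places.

0.237

P(θ) = c + (1 − c) · 1 / (1 + exp(−D·a(θ − b)))
Exponent: 1.7 × 1.4 × (0.88 − 2.05) = -2.7846
1/(1 + e^{2.7846}) = 0.0582
P = 0.19 + 0.81 × 0.0582 = 0.2371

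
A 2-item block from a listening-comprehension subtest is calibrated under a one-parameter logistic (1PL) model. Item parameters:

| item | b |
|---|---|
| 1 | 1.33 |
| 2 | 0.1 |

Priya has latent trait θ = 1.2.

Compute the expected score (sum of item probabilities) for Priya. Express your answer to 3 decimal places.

1.218

P(θ) = 1 / (1 + exp(−(θ − b)))
P_1 = 1/(1+e^{0.1300}) = 0.4675
P_2 = 1/(1+e^{-1.1000}) = 0.7503
E[score] = 0.4675 + 0.7503 = 1.2178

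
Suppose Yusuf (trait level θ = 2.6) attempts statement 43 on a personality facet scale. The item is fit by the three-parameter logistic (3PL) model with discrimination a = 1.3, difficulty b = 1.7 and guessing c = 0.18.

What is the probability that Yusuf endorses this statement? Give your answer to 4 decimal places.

0.8058

P(θ) = c + (1 − c) · 1 / (1 + exp(−a(θ − b)))
Exponent: 1.3 × (2.6 − 1.7) = 1.1700
1/(1 + e^{-1.1700}) = 0.7631
P = 0.18 + 0.82 × 0.7631 = 0.8058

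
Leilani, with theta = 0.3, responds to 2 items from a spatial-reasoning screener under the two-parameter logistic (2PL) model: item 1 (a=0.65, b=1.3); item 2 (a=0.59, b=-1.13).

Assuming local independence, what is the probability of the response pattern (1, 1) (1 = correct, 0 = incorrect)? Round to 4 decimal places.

0.2398

P(theta) = 1 / (1 + exp(−a(theta − b)))
P_1 = 1/(1+e^{0.6500}) = 0.3430
P_2 = 1/(1+e^{-0.8437}) = 0.6992
L = P_1 × P_2 = 0.3430 × 0.6992 = 0.23983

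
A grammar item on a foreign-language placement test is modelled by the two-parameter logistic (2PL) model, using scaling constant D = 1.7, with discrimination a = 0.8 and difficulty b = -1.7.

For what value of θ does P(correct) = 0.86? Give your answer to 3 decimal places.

P(θ) = 1 / (1 + exp(−D·a(θ − b)))
logit = ln(0.8600/0.1400) = 1.8153
θ = b + logit/(1.7·a) = -1.7 + 1.8153/1.3600 = -0.3652

-0.365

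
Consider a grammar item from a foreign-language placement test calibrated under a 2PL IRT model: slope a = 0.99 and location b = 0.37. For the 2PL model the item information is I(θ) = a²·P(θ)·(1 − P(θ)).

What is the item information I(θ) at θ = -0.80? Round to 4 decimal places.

P = 1/(1+e^{1.1583}) = 0.2390
P(1−P) = 0.2390 × 0.7610 = 0.1819
I = a² × P(1−P) = 0.99² × 0.1819 = 0.17825

0.1782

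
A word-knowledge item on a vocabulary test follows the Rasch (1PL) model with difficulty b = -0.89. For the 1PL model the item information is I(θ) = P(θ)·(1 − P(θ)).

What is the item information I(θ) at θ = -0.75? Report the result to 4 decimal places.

0.2488

P = 1/(1+e^{-0.1400}) = 0.5349
P(1−P) = 0.5349 × 0.4651 = 0.2488
I = P(1−P) = 0.24878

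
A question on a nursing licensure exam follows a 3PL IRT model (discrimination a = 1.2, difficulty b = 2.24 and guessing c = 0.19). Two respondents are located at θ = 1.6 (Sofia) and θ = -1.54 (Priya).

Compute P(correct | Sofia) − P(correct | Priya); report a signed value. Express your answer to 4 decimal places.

0.2481

P(θ) = c + (1 − c) · 1 / (1 + exp(−a(θ − b)))
P(Sofia) = 0.4467  [exponent -0.7680]
P(Priya) = 0.1986  [exponent -4.5360]
Difference = 0.4467 − 0.1986 = 0.2481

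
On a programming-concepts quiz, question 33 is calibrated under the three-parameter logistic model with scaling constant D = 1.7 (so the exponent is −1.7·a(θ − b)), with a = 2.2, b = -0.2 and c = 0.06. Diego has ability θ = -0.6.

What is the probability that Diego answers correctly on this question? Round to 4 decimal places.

P(θ) = c + (1 − c) · 1 / (1 + exp(−D·a(θ − b)))
Exponent: 1.7 × 2.2 × (-0.6 − (-0.2)) = -1.4960
1/(1 + e^{1.4960}) = 0.1830
P = 0.06 + 0.94 × 0.1830 = 0.2320

0.2320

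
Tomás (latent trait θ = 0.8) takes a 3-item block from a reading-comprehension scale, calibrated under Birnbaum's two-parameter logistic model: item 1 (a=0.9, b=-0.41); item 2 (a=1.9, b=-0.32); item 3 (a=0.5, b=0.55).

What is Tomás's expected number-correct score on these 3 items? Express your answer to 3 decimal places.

P(θ) = 1 / (1 + exp(−a(θ − b)))
P_1 = 1/(1+e^{-1.0890}) = 0.7482
P_2 = 1/(1+e^{-2.1280}) = 0.8936
P_3 = 1/(1+e^{-0.1250}) = 0.5312
E[score] = 0.7482 + 0.8936 + 0.5312 = 2.1730

2.173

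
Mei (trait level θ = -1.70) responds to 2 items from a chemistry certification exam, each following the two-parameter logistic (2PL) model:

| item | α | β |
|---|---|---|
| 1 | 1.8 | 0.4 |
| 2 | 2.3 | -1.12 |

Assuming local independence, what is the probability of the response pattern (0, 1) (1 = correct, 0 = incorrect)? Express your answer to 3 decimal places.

0.204

P(θ) = 1 / (1 + exp(−α(θ − β)))
P_1 = 1/(1+e^{3.7800}) = 0.0223
P_2 = 1/(1+e^{1.3340}) = 0.2085
L = (1−P_1) × P_2 = 0.9777 × 0.2085 = 0.20385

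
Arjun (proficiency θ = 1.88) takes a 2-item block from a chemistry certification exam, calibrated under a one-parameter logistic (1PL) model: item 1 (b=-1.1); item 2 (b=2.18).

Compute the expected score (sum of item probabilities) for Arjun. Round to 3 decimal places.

1.377

P(θ) = 1 / (1 + exp(−(θ − b)))
P_1 = 1/(1+e^{-2.9800}) = 0.9517
P_2 = 1/(1+e^{0.3000}) = 0.4256
E[score] = 0.9517 + 0.4256 = 1.3772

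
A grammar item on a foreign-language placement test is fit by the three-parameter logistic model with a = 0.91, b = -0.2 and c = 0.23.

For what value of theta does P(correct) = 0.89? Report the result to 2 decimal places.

P(theta) = c + (1 − c) · 1 / (1 + exp(−a(theta − b)))
Remove guessing floor: (0.89 − 0.23)/(1 − 0.23) = 0.8571
logit = ln(0.8571/0.1429) = 1.7918
theta = b + logit/(a) = -0.2 + 1.7918/0.9100 = 1.7690

1.77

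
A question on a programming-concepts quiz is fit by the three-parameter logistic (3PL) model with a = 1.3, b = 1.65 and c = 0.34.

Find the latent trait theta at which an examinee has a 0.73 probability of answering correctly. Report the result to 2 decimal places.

1.93

P(theta) = c + (1 − c) · 1 / (1 + exp(−a(theta − b)))
Remove guessing floor: (0.73 − 0.34)/(1 − 0.34) = 0.5909
logit = ln(0.5909/0.4091) = 0.3677
theta = b + logit/(a) = 1.65 + 0.3677/1.3000 = 1.9329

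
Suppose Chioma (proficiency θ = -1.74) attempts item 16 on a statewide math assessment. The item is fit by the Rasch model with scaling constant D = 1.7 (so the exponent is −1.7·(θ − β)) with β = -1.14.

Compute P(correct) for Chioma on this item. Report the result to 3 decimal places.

P(θ) = 1 / (1 + exp(−D·(θ − β)))
Exponent: 1.7 × (-1.74 − (-1.14)) = -1.0200
1/(1 + e^{1.0200}) = 0.2650
P = 0.2650

0.265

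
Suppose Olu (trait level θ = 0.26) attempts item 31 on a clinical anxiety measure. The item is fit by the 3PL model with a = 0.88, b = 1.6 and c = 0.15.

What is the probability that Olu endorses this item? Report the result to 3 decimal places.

P(θ) = c + (1 − c) · 1 / (1 + exp(−a(θ − b)))
Exponent: 0.88 × (0.26 − 1.6) = -1.1792
1/(1 + e^{1.1792}) = 0.2352
P = 0.15 + 0.85 × 0.2352 = 0.3499

0.350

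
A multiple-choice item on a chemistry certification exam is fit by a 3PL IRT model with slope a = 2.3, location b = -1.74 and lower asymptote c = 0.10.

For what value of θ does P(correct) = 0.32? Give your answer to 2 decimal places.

P(θ) = c + (1 − c) · 1 / (1 + exp(−a(θ − b)))
Remove guessing floor: (0.32 − 0.10)/(1 − 0.10) = 0.2444
logit = ln(0.2444/0.7556) = -1.1285
θ = b + logit/(a) = -1.74 + (-1.1285)/2.3000 = -2.2306

-2.23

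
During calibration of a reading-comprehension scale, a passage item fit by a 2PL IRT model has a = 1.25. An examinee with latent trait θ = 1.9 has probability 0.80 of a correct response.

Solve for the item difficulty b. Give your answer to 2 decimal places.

P(θ) = 1 / (1 + exp(−a(θ − b)))
logit(0.80) = ln(0.80/0.20) = 1.3863
b = θ − logit/(a) = 1.9 − 1.3863/1.2500 = 0.7910

0.79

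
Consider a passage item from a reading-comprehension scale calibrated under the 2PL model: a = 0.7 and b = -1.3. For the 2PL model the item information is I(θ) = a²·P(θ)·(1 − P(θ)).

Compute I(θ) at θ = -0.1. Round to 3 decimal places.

P = 1/(1+e^{-0.8400}) = 0.6985
P(1−P) = 0.6985 × 0.3015 = 0.2106
I = a² × P(1−P) = 0.7² × 0.2106 = 0.10320

0.103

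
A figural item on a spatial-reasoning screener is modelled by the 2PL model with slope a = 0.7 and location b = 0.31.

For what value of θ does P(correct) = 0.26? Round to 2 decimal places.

-1.18

P(θ) = 1 / (1 + exp(−a(θ − b)))
logit = ln(0.2600/0.7400) = -1.0460
θ = b + logit/(a) = 0.31 + (-1.0460)/0.7000 = -1.1842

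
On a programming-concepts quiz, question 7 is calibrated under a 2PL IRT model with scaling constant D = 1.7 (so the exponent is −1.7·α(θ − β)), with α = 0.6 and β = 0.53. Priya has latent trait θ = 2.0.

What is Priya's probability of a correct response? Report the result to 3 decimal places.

0.817

P(θ) = 1 / (1 + exp(−D·α(θ − β)))
Exponent: 1.7 × 0.6 × (2.0 − 0.53) = 1.4994
1/(1 + e^{-1.4994}) = 0.8175
P = 0.8175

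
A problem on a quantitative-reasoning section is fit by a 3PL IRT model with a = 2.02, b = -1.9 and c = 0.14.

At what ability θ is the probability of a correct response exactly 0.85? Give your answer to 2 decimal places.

P(θ) = c + (1 − c) · 1 / (1 + exp(−a(θ − b)))
Remove guessing floor: (0.85 − 0.14)/(1 − 0.14) = 0.8256
logit = ln(0.8256/0.1744) = 1.5546
θ = b + logit/(a) = -1.9 + 1.5546/2.0200 = -1.1304

-1.13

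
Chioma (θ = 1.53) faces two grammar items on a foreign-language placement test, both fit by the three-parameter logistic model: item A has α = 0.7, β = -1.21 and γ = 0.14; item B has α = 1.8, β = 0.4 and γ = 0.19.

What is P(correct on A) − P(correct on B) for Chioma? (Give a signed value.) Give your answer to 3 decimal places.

-0.016

P(θ) = γ + (1 − γ) · 1 / (1 + exp(−α(θ − β)))
P_A = 0.8898
P_B = 0.9063
P_A − P_B = -0.0165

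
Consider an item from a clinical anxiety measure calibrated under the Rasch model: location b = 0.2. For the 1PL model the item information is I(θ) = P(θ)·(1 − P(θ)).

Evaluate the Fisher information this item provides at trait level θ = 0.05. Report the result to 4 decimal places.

P = 1/(1+e^{0.1500}) = 0.4626
P(1−P) = 0.4626 × 0.5374 = 0.2486
I = P(1−P) = 0.24860

0.2486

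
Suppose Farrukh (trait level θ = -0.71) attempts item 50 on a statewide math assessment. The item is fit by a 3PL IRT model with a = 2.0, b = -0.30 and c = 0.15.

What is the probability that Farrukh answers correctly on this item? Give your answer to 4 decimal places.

0.4099

P(θ) = c + (1 − c) · 1 / (1 + exp(−a(θ − b)))
Exponent: 2.0 × (-0.71 − (-0.30)) = -0.8200
1/(1 + e^{0.8200}) = 0.3058
P = 0.15 + 0.85 × 0.3058 = 0.4099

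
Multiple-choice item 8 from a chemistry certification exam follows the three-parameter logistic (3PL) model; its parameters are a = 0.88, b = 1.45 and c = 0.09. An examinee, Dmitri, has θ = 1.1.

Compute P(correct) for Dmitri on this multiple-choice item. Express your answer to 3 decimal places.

0.475

P(θ) = c + (1 − c) · 1 / (1 + exp(−a(θ − b)))
Exponent: 0.88 × (1.1 − 1.45) = -0.3080
1/(1 + e^{0.3080}) = 0.4236
P = 0.09 + 0.91 × 0.4236 = 0.4755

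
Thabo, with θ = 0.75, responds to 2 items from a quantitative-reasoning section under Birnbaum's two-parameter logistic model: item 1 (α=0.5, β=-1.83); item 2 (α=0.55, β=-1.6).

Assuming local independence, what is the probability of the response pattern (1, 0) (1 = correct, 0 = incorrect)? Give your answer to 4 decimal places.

0.1689

P(θ) = 1 / (1 + exp(−α(θ − β)))
P_1 = 1/(1+e^{-1.2900}) = 0.7841
P_2 = 1/(1+e^{-1.2925}) = 0.7846
L = P_1 × (1−P_2) = 0.7841 × 0.2154 = 0.16893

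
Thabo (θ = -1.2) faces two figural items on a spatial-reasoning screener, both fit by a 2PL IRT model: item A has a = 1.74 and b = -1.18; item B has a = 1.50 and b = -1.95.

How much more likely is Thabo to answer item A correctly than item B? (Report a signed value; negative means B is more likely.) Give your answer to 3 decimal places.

-0.264

P(θ) = 1 / (1 + exp(−a(θ − b)))
P_A = 0.4913
P_B = 0.7549
P_A − P_B = -0.2636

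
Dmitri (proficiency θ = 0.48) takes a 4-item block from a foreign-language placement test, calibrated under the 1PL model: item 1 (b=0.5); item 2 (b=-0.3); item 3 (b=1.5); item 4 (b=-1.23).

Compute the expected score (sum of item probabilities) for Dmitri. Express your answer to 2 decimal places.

2.29

P(θ) = 1 / (1 + exp(−(θ − b)))
P_1 = 1/(1+e^{0.0200}) = 0.4950
P_2 = 1/(1+e^{-0.7800}) = 0.6857
P_3 = 1/(1+e^{1.0200}) = 0.2650
P_4 = 1/(1+e^{-1.7100}) = 0.8468
E[score] = 0.4950 + 0.6857 + 0.2650 + 0.8468 = 2.2925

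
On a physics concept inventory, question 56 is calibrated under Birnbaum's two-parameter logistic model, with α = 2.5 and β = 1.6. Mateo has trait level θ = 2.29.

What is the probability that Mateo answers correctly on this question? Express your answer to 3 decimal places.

P(θ) = 1 / (1 + exp(−α(θ − β)))
Exponent: 2.5 × (2.29 − 1.6) = 1.7250
1/(1 + e^{-1.7250}) = 0.8488

0.849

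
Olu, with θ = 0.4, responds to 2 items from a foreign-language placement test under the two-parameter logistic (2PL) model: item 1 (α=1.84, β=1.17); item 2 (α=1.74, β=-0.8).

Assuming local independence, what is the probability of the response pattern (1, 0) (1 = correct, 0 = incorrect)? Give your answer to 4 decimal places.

0.0215

P(θ) = 1 / (1 + exp(−α(θ − β)))
P_1 = 1/(1+e^{1.4168}) = 0.1952
P_2 = 1/(1+e^{-2.0880}) = 0.8897
L = P_1 × (1−P_2) = 0.1952 × 0.1103 = 0.02152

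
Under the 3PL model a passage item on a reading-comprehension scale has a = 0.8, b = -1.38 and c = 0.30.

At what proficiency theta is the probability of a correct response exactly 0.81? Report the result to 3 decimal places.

P(theta) = c + (1 − c) · 1 / (1 + exp(−a(theta − b)))
Remove guessing floor: (0.81 − 0.30)/(1 − 0.30) = 0.7286
logit = ln(0.7286/0.2714) = 0.9874
theta = b + logit/(a) = -1.38 + 0.9874/0.8000 = -0.1458

-0.146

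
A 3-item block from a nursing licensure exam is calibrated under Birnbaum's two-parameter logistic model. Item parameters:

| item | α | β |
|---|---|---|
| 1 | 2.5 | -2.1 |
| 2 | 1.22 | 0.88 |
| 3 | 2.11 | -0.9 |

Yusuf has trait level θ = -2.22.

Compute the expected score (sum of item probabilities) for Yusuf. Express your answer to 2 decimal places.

P(θ) = 1 / (1 + exp(−α(θ − β)))
P_1 = 1/(1+e^{0.3000}) = 0.4256
P_2 = 1/(1+e^{3.7820}) = 0.0223
P_3 = 1/(1+e^{2.7852}) = 0.0581
E[score] = 0.4256 + 0.0223 + 0.0581 = 0.5060

0.51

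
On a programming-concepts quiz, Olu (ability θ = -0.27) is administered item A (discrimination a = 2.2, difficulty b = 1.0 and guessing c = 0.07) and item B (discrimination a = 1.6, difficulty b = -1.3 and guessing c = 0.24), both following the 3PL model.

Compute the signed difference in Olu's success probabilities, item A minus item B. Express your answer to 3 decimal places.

P(θ) = c + (1 − c) · 1 / (1 + exp(−a(θ − b)))
P_A = 0.1236
P_B = 0.8774
P_A − P_B = -0.7537

-0.754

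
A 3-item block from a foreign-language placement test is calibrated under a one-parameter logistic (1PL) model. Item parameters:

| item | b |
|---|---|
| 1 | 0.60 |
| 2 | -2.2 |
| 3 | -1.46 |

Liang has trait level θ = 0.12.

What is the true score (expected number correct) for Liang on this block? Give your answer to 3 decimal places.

P(θ) = 1 / (1 + exp(−(θ − b)))
P_1 = 1/(1+e^{0.4800}) = 0.3823
P_2 = 1/(1+e^{-2.3200}) = 0.9105
P_3 = 1/(1+e^{-1.5800}) = 0.8292
E[score] = 0.3823 + 0.9105 + 0.8292 = 2.1220

2.122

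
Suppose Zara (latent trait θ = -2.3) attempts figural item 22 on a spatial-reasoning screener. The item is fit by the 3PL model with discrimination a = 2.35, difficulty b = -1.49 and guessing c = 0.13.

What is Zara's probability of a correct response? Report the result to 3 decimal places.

P(θ) = c + (1 − c) · 1 / (1 + exp(−a(θ − b)))
Exponent: 2.35 × (-2.3 − (-1.49)) = -1.9035
1/(1 + e^{1.9035}) = 0.1297
P = 0.13 + 0.87 × 0.1297 = 0.2429

0.243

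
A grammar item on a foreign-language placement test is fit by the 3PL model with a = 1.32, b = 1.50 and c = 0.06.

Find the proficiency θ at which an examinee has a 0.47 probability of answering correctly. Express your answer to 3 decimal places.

1.306

P(θ) = c + (1 − c) · 1 / (1 + exp(−a(θ − b)))
Remove guessing floor: (0.47 − 0.06)/(1 − 0.06) = 0.4362
logit = ln(0.4362/0.5638) = -0.2567
θ = b + logit/(a) = 1.50 + (-0.2567)/1.3200 = 1.3055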